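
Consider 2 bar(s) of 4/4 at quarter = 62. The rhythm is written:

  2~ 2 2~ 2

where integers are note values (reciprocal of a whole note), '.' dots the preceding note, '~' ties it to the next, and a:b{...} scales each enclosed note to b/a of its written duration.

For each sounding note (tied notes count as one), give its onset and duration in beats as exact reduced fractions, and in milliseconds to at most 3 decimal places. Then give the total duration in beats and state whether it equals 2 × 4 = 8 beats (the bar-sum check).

1) 0.0ms=0b +3870.968ms=4b
2) 3870.968ms=4b +3870.968ms=4b
Σ=8b of 8 (62bpm 4/4) — PASS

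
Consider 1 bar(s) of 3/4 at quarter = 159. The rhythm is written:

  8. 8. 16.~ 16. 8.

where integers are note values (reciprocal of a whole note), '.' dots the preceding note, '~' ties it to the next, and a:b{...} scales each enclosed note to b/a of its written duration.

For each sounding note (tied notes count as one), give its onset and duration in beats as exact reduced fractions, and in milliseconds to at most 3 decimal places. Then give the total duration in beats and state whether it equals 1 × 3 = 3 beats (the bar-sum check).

1) 0.0ms=0b +283.019ms=3/4b
2) 283.019ms=3/4b +283.019ms=3/4b
3) 566.038ms=3/2b +283.019ms=3/4b
4) 849.057ms=9/4b +283.019ms=3/4b
Σ=3b of 3 (159bpm 3/4) — PASS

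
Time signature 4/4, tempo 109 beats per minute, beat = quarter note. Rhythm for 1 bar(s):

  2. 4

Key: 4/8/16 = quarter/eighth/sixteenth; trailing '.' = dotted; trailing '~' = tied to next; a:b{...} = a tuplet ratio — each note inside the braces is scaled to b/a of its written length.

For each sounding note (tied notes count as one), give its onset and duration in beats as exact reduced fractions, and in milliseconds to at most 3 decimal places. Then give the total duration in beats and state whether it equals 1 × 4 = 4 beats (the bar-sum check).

1) 0.0ms=0b +1651.376ms=3b
2) 1651.376ms=3b +550.459ms=1b
Σ=4b of 4 (109bpm 4/4) — PASS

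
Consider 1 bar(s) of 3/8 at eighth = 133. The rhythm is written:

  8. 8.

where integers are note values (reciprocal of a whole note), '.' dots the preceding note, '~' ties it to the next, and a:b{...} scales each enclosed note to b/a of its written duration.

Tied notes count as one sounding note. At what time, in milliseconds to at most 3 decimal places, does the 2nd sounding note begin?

1. 0.0ms @ 0 + 676.692ms (3/2)
2. 676.692ms @ 3/2 + 676.692ms (3/2)

note 2 onset = 3/2b = 676.692ms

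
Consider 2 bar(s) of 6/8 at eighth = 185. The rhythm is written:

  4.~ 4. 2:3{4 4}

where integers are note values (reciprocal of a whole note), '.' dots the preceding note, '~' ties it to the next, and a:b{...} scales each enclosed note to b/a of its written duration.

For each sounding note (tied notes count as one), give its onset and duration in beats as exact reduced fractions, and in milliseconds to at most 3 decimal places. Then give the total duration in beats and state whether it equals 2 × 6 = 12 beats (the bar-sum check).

1) 0.0ms=0b +1945.946ms=6b
2) 1945.946ms=6b +972.973ms=3b
3) 2918.919ms=9b +972.973ms=3b
Σ=12b of 12 (185bpm 6/8) — PASS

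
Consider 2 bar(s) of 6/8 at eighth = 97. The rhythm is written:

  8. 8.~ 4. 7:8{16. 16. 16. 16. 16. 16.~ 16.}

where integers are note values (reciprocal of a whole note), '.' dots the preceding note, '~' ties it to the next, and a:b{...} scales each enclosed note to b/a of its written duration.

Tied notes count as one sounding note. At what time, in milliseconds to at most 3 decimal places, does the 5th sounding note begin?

note 5 onset = 54/7b = 4771.723ms

1. 0.0ms @ 0 + 927.835ms (3/2)
2. 927.835ms @ 3/2 + 2783.505ms (9/2)
3. 3711.34ms @ 6 + 530.191ms (6/7)
4. 4241.532ms @ 48/7 + 530.191ms (6/7)
5. 4771.723ms @ 54/7 + 530.191ms (6/7)
6. 5301.915ms @ 60/7 + 530.191ms (6/7)
7. 5832.106ms @ 66/7 + 530.191ms (6/7)
8. 6362.297ms @ 72/7 + 1060.383ms (12/7)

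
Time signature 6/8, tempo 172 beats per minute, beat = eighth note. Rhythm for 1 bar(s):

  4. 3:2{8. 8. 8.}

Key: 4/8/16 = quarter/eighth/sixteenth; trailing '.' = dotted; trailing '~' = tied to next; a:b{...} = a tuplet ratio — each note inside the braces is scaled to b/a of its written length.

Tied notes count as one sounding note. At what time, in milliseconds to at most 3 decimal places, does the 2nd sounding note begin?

note 2 onset = 3b = 1046.512ms

1. 0.0ms @ 0 + 1046.512ms (3)
2. 1046.512ms @ 3 + 348.837ms (1)
3. 1395.349ms @ 4 + 348.837ms (1)
4. 1744.186ms @ 5 + 348.837ms (1)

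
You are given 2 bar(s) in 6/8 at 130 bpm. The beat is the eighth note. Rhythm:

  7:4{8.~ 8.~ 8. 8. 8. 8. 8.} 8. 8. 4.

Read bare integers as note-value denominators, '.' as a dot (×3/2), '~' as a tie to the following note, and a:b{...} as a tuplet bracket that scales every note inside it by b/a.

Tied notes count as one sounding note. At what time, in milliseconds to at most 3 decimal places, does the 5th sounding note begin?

1. 0.0ms @ 0 + 1186.813ms (18/7)
2. 1186.813ms @ 18/7 + 395.604ms (6/7)
3. 1582.418ms @ 24/7 + 395.604ms (6/7)
4. 1978.022ms @ 30/7 + 395.604ms (6/7)
5. 2373.626ms @ 36/7 + 395.604ms (6/7)
6. 2769.231ms @ 6 + 692.308ms (3/2)
7. 3461.538ms @ 15/2 + 692.308ms (3/2)
8. 4153.846ms @ 9 + 1384.615ms (3)

note 5 onset = 36/7b = 2373.626ms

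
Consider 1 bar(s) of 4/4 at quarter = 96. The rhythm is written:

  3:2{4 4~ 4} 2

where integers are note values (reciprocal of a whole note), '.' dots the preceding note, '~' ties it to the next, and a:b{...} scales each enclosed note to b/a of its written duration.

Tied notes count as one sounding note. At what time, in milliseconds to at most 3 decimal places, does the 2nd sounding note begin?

note 2 onset = 2/3b = 416.667ms

1. 0.0ms @ 0 + 416.667ms (2/3)
2. 416.667ms @ 2/3 + 833.333ms (4/3)
3. 1250.0ms @ 2 + 1250.0ms (2)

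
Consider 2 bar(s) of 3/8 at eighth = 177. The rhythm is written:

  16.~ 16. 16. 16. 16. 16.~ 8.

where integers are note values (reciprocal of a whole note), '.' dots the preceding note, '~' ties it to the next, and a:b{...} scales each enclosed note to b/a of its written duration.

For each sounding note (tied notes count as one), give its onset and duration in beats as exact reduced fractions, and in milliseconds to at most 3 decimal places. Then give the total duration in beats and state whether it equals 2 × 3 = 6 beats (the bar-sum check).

1) 0.0ms=0b +508.475ms=3/2b
2) 508.475ms=3/2b +254.237ms=3/4b
3) 762.712ms=9/4b +254.237ms=3/4b
4) 1016.949ms=3b +254.237ms=3/4b
5) 1271.186ms=15/4b +762.712ms=9/4b
Σ=6b of 6 (177bpm 3/8) — PASS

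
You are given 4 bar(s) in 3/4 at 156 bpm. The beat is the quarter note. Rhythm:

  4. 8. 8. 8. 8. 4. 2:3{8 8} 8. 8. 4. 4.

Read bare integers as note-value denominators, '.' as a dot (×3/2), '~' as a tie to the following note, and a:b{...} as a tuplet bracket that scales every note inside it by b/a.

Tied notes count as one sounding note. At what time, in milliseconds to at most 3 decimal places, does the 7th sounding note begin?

1. 0.0ms @ 0 + 576.923ms (3/2)
2. 576.923ms @ 3/2 + 288.462ms (3/4)
3. 865.385ms @ 9/4 + 288.462ms (3/4)
4. 1153.846ms @ 3 + 288.462ms (3/4)
5. 1442.308ms @ 15/4 + 288.462ms (3/4)
6. 1730.769ms @ 9/2 + 576.923ms (3/2)
7. 2307.692ms @ 6 + 288.462ms (3/4)
8. 2596.154ms @ 27/4 + 288.462ms (3/4)
9. 2884.615ms @ 15/2 + 288.462ms (3/4)
10. 3173.077ms @ 33/4 + 288.462ms (3/4)
11. 3461.538ms @ 9 + 576.923ms (3/2)
12. 4038.462ms @ 21/2 + 576.923ms (3/2)

note 7 onset = 6b = 2307.692ms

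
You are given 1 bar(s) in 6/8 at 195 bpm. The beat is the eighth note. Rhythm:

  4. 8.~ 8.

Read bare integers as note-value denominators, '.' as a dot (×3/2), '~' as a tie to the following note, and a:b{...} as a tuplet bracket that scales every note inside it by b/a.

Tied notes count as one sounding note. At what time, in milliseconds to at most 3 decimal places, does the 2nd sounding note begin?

1. 0.0ms @ 0 + 923.077ms (3)
2. 923.077ms @ 3 + 923.077ms (3)

note 2 onset = 3b = 923.077ms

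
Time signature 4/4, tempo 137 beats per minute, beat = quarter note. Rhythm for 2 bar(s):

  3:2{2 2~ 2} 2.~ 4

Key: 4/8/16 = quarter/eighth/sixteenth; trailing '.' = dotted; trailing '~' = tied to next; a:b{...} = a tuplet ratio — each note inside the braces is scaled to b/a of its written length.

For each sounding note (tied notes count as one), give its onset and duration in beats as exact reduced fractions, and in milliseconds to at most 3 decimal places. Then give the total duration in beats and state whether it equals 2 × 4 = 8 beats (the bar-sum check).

1) 0.0ms=0b +583.942ms=4/3b
2) 583.942ms=4/3b +1167.883ms=8/3b
3) 1751.825ms=4b +1751.825ms=4b
Σ=8b of 8 (137bpm 4/4) — PASS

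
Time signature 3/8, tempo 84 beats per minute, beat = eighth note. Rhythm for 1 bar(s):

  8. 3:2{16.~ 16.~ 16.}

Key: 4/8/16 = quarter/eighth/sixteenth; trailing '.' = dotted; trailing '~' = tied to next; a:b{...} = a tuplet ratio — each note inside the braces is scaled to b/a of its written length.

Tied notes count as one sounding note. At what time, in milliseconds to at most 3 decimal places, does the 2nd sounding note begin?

1. 0.0ms @ 0 + 1071.429ms (3/2)
2. 1071.429ms @ 3/2 + 1071.429ms (3/2)

note 2 onset = 3/2b = 1071.429ms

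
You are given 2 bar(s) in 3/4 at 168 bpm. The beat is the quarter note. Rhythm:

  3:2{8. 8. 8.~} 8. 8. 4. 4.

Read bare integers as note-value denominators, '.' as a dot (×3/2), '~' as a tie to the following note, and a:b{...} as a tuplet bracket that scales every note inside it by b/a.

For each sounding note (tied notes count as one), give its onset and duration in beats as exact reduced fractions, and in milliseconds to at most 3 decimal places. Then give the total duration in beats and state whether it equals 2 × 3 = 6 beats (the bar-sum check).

1) 0.0ms=0b +178.571ms=1/2b
2) 178.571ms=1/2b +178.571ms=1/2b
3) 357.143ms=1b +446.429ms=5/4b
4) 803.571ms=9/4b +267.857ms=3/4b
5) 1071.429ms=3b +535.714ms=3/2b
6) 1607.143ms=9/2b +535.714ms=3/2b
Σ=6b of 6 (168bpm 3/4) — PASS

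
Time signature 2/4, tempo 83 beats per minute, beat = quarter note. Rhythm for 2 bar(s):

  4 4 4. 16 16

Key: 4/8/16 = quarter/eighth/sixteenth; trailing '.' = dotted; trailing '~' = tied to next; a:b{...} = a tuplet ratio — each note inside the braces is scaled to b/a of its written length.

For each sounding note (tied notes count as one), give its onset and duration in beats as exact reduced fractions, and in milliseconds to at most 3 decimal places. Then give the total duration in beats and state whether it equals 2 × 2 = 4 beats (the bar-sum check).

1) 0.0ms=0b +722.892ms=1b
2) 722.892ms=1b +722.892ms=1b
3) 1445.783ms=2b +1084.337ms=3/2b
4) 2530.12ms=7/2b +180.723ms=1/4b
5) 2710.843ms=15/4b +180.723ms=1/4b
Σ=4b of 4 (83bpm 2/4) — PASS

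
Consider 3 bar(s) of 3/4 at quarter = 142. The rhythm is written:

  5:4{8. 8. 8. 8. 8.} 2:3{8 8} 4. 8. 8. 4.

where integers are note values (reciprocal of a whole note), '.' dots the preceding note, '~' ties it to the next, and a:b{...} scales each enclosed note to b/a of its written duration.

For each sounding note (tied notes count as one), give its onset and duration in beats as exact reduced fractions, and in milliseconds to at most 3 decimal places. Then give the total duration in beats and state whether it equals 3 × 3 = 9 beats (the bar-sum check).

1) 0.0ms=0b +253.521ms=3/5b
2) 253.521ms=3/5b +253.521ms=3/5b
3) 507.042ms=6/5b +253.521ms=3/5b
4) 760.563ms=9/5b +253.521ms=3/5b
5) 1014.085ms=12/5b +253.521ms=3/5b
6) 1267.606ms=3b +316.901ms=3/4b
7) 1584.507ms=15/4b +316.901ms=3/4b
8) 1901.408ms=9/2b +633.803ms=3/2b
9) 2535.211ms=6b +316.901ms=3/4b
10) 2852.113ms=27/4b +316.901ms=3/4b
11) 3169.014ms=15/2b +633.803ms=3/2b
Σ=9b of 9 (142bpm 3/4) — PASS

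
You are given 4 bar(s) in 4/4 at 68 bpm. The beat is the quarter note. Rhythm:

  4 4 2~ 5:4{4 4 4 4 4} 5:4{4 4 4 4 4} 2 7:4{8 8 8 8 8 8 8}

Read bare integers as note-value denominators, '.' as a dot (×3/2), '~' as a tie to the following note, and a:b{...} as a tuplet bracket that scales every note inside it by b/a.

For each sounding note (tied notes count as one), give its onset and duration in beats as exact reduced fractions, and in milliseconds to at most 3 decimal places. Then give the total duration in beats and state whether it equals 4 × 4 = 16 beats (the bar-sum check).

1) 0.0ms=0b +882.353ms=1b
2) 882.353ms=1b +882.353ms=1b
3) 1764.706ms=2b +2470.588ms=14/5b
4) 4235.294ms=24/5b +705.882ms=4/5b
5) 4941.176ms=28/5b +705.882ms=4/5b
6) 5647.059ms=32/5b +705.882ms=4/5b
7) 6352.941ms=36/5b +705.882ms=4/5b
8) 7058.824ms=8b +705.882ms=4/5b
9) 7764.706ms=44/5b +705.882ms=4/5b
10) 8470.588ms=48/5b +705.882ms=4/5b
11) 9176.471ms=52/5b +705.882ms=4/5b
12) 9882.353ms=56/5b +705.882ms=4/5b
13) 10588.235ms=12b +1764.706ms=2b
14) 12352.941ms=14b +252.101ms=2/7b
15) 12605.042ms=100/7b +252.101ms=2/7b
16) 12857.143ms=102/7b +252.101ms=2/7b
17) 13109.244ms=104/7b +252.101ms=2/7b
18) 13361.345ms=106/7b +252.101ms=2/7b
19) 13613.445ms=108/7b +252.101ms=2/7b
20) 13865.546ms=110/7b +252.101ms=2/7b
Σ=16b of 16 (68bpm 4/4) — PASS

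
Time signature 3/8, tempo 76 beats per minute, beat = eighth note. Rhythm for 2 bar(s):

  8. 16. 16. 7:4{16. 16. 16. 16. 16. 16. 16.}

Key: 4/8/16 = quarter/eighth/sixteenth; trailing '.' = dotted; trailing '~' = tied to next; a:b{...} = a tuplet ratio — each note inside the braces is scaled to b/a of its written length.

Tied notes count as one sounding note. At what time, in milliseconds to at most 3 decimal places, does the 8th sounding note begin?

note 8 onset = 33/7b = 3721.805ms

1. 0.0ms @ 0 + 1184.211ms (3/2)
2. 1184.211ms @ 3/2 + 592.105ms (3/4)
3. 1776.316ms @ 9/4 + 592.105ms (3/4)
4. 2368.421ms @ 3 + 338.346ms (3/7)
5. 2706.767ms @ 24/7 + 338.346ms (3/7)
6. 3045.113ms @ 27/7 + 338.346ms (3/7)
7. 3383.459ms @ 30/7 + 338.346ms (3/7)
8. 3721.805ms @ 33/7 + 338.346ms (3/7)
9. 4060.15ms @ 36/7 + 338.346ms (3/7)
10. 4398.496ms @ 39/7 + 338.346ms (3/7)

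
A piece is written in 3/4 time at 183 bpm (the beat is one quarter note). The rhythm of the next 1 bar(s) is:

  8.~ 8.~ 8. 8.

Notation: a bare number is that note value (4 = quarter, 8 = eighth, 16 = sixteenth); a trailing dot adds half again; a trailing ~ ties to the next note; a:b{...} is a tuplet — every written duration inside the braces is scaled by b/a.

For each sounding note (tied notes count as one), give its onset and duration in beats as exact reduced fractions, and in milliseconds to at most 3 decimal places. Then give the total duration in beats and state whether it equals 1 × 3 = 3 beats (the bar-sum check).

1) 0.0ms=0b +737.705ms=9/4b
2) 737.705ms=9/4b +245.902ms=3/4b
Σ=3b of 3 (183bpm 3/4) — PASS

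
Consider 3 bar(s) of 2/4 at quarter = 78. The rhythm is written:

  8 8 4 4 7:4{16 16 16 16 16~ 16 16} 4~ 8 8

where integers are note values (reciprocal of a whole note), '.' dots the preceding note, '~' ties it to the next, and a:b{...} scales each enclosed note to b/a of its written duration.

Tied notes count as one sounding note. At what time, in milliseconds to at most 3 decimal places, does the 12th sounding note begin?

note 12 onset = 11/2b = 4230.769ms

1. 0.0ms @ 0 + 384.615ms (1/2)
2. 384.615ms @ 1/2 + 384.615ms (1/2)
3. 769.231ms @ 1 + 769.231ms (1)
4. 1538.462ms @ 2 + 769.231ms (1)
5. 2307.692ms @ 3 + 109.89ms (1/7)
6. 2417.582ms @ 22/7 + 109.89ms (1/7)
7. 2527.473ms @ 23/7 + 109.89ms (1/7)
8. 2637.363ms @ 24/7 + 109.89ms (1/7)
9. 2747.253ms @ 25/7 + 219.78ms (2/7)
10. 2967.033ms @ 27/7 + 109.89ms (1/7)
11. 3076.923ms @ 4 + 1153.846ms (3/2)
12. 4230.769ms @ 11/2 + 384.615ms (1/2)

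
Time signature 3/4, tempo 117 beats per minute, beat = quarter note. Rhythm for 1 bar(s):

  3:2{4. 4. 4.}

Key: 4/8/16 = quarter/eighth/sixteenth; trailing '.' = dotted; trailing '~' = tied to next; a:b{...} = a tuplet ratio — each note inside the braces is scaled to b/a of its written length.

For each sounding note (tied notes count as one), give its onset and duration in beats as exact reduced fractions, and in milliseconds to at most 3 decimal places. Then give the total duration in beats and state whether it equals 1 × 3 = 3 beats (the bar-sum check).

1) 0.0ms=0b +512.821ms=1b
2) 512.821ms=1b +512.821ms=1b
3) 1025.641ms=2b +512.821ms=1b
Σ=3b of 3 (117bpm 3/4) — PASS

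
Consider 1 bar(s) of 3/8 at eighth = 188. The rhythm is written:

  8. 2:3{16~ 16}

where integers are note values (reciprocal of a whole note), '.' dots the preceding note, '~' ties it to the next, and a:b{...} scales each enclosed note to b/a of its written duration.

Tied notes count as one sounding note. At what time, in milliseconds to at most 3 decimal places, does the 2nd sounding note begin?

note 2 onset = 3/2b = 478.723ms

1. 0.0ms @ 0 + 478.723ms (3/2)
2. 478.723ms @ 3/2 + 478.723ms (3/2)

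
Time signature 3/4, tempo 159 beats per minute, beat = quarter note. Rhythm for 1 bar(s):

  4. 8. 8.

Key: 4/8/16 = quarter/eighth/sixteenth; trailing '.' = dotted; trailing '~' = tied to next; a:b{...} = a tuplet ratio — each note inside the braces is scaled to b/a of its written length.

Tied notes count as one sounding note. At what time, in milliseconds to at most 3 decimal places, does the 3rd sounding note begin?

1. 0.0ms @ 0 + 566.038ms (3/2)
2. 566.038ms @ 3/2 + 283.019ms (3/4)
3. 849.057ms @ 9/4 + 283.019ms (3/4)

note 3 onset = 9/4b = 849.057ms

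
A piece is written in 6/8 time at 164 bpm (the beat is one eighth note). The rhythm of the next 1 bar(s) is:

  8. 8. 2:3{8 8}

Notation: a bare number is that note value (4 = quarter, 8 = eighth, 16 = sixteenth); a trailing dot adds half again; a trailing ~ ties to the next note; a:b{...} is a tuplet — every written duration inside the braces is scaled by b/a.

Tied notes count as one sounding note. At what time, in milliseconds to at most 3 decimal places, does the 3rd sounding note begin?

note 3 onset = 3b = 1097.561ms

1. 0.0ms @ 0 + 548.78ms (3/2)
2. 548.78ms @ 3/2 + 548.78ms (3/2)
3. 1097.561ms @ 3 + 548.78ms (3/2)
4. 1646.341ms @ 9/2 + 548.78ms (3/2)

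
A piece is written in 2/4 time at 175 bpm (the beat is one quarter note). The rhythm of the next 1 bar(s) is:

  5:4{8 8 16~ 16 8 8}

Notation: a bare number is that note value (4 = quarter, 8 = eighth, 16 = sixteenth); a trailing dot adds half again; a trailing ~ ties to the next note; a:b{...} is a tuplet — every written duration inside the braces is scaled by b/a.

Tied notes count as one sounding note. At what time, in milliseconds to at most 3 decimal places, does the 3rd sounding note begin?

1. 0.0ms @ 0 + 137.143ms (2/5)
2. 137.143ms @ 2/5 + 137.143ms (2/5)
3. 274.286ms @ 4/5 + 137.143ms (2/5)
4. 411.429ms @ 6/5 + 137.143ms (2/5)
5. 548.571ms @ 8/5 + 137.143ms (2/5)

note 3 onset = 4/5b = 274.286ms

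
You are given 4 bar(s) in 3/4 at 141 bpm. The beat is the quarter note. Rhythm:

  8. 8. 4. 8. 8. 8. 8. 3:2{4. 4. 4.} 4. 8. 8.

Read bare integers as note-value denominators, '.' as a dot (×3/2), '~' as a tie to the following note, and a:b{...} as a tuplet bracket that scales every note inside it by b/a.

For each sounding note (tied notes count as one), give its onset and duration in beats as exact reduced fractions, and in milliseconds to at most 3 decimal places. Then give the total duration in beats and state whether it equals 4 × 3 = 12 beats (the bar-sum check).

1) 0.0ms=0b +319.149ms=3/4b
2) 319.149ms=3/4b +319.149ms=3/4b
3) 638.298ms=3/2b +638.298ms=3/2b
4) 1276.596ms=3b +319.149ms=3/4b
5) 1595.745ms=15/4b +319.149ms=3/4b
6) 1914.894ms=9/2b +319.149ms=3/4b
7) 2234.043ms=21/4b +319.149ms=3/4b
8) 2553.191ms=6b +425.532ms=1b
9) 2978.723ms=7b +425.532ms=1b
10) 3404.255ms=8b +425.532ms=1b
11) 3829.787ms=9b +638.298ms=3/2b
12) 4468.085ms=21/2b +319.149ms=3/4b
13) 4787.234ms=45/4b +319.149ms=3/4b
Σ=12b of 12 (141bpm 3/4) — PASS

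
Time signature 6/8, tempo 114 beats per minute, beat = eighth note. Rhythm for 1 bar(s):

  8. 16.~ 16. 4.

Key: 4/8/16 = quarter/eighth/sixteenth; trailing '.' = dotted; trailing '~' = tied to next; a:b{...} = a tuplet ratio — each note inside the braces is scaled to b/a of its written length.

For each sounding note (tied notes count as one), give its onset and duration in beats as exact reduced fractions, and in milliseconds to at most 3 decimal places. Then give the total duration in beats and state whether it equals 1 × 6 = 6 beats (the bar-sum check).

1) 0.0ms=0b +789.474ms=3/2b
2) 789.474ms=3/2b +789.474ms=3/2b
3) 1578.947ms=3b +1578.947ms=3b
Σ=6b of 6 (114bpm 6/8) — PASS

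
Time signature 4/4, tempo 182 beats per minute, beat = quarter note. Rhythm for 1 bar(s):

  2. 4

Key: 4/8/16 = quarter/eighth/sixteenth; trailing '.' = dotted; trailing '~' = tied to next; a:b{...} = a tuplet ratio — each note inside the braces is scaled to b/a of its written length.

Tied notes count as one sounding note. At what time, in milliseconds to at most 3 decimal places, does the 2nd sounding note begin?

note 2 onset = 3b = 989.011ms

1. 0.0ms @ 0 + 989.011ms (3)
2. 989.011ms @ 3 + 329.67ms (1)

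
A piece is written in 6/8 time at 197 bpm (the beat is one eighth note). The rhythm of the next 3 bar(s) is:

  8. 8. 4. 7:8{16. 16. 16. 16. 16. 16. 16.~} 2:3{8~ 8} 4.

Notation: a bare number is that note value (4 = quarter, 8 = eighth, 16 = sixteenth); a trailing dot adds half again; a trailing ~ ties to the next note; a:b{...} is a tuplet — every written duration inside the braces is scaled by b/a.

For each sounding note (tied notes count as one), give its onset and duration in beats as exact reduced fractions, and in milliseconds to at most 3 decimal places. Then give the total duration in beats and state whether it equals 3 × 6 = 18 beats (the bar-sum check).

1) 0.0ms=0b +456.853ms=3/2b
2) 456.853ms=3/2b +456.853ms=3/2b
3) 913.706ms=3b +913.706ms=3b
4) 1827.411ms=6b +261.059ms=6/7b
5) 2088.47ms=48/7b +261.059ms=6/7b
6) 2349.529ms=54/7b +261.059ms=6/7b
7) 2610.587ms=60/7b +261.059ms=6/7b
8) 2871.646ms=66/7b +261.059ms=6/7b
9) 3132.705ms=72/7b +261.059ms=6/7b
10) 3393.764ms=78/7b +1174.764ms=27/7b
11) 4568.528ms=15b +913.706ms=3b
Σ=18b of 18 (197bpm 6/8) — PASS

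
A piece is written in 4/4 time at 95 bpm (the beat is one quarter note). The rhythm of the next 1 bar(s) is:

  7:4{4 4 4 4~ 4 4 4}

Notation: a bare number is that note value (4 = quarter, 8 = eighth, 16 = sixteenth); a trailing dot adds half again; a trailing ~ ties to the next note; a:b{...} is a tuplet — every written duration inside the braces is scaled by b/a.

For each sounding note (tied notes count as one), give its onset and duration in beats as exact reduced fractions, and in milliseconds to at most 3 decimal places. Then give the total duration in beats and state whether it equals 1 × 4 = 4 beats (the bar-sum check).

1) 0.0ms=0b +360.902ms=4/7b
2) 360.902ms=4/7b +360.902ms=4/7b
3) 721.805ms=8/7b +360.902ms=4/7b
4) 1082.707ms=12/7b +721.805ms=8/7b
5) 1804.511ms=20/7b +360.902ms=4/7b
6) 2165.414ms=24/7b +360.902ms=4/7b
Σ=4b of 4 (95bpm 4/4) — PASS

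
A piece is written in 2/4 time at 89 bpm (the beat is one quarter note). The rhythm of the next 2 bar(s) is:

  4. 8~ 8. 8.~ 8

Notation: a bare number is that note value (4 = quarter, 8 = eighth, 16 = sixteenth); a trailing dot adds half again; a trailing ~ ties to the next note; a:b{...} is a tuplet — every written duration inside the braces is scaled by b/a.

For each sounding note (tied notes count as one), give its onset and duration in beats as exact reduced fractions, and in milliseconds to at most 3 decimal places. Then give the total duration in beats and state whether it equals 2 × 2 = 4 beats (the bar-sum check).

1) 0.0ms=0b +1011.236ms=3/2b
2) 1011.236ms=3/2b +842.697ms=5/4b
3) 1853.933ms=11/4b +842.697ms=5/4b
Σ=4b of 4 (89bpm 2/4) — PASS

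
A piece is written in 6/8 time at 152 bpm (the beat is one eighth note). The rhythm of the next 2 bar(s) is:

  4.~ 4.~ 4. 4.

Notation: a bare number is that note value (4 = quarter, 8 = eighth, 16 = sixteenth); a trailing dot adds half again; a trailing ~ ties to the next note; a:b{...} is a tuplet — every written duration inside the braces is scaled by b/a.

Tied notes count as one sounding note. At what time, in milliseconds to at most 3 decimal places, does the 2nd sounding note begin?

1. 0.0ms @ 0 + 3552.632ms (9)
2. 3552.632ms @ 9 + 1184.211ms (3)

note 2 onset = 9b = 3552.632ms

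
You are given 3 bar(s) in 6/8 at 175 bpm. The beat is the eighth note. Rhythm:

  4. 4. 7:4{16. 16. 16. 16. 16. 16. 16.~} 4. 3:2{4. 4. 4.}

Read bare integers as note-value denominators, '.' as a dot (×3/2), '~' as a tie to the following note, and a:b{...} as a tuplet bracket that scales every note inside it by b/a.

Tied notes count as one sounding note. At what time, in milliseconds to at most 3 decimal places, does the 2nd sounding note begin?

note 2 onset = 3b = 1028.571ms

1. 0.0ms @ 0 + 1028.571ms (3)
2. 1028.571ms @ 3 + 1028.571ms (3)
3. 2057.143ms @ 6 + 146.939ms (3/7)
4. 2204.082ms @ 45/7 + 146.939ms (3/7)
5. 2351.02ms @ 48/7 + 146.939ms (3/7)
6. 2497.959ms @ 51/7 + 146.939ms (3/7)
7. 2644.898ms @ 54/7 + 146.939ms (3/7)
8. 2791.837ms @ 57/7 + 146.939ms (3/7)
9. 2938.776ms @ 60/7 + 1175.51ms (24/7)
10. 4114.286ms @ 12 + 685.714ms (2)
11. 4800.0ms @ 14 + 685.714ms (2)
12. 5485.714ms @ 16 + 685.714ms (2)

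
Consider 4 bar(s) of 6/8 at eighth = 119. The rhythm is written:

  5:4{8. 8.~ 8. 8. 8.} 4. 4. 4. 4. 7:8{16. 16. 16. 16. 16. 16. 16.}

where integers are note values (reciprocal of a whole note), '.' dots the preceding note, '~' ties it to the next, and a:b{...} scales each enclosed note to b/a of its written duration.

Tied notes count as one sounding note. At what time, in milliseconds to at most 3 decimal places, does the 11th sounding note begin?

1. 0.0ms @ 0 + 605.042ms (6/5)
2. 605.042ms @ 6/5 + 1210.084ms (12/5)
3. 1815.126ms @ 18/5 + 605.042ms (6/5)
4. 2420.168ms @ 24/5 + 605.042ms (6/5)
5. 3025.21ms @ 6 + 1512.605ms (3)
6. 4537.815ms @ 9 + 1512.605ms (3)
7. 6050.42ms @ 12 + 1512.605ms (3)
8. 7563.025ms @ 15 + 1512.605ms (3)
9. 9075.63ms @ 18 + 432.173ms (6/7)
10. 9507.803ms @ 132/7 + 432.173ms (6/7)
11. 9939.976ms @ 138/7 + 432.173ms (6/7)
12. 10372.149ms @ 144/7 + 432.173ms (6/7)
13. 10804.322ms @ 150/7 + 432.173ms (6/7)
14. 11236.495ms @ 156/7 + 432.173ms (6/7)
15. 11668.667ms @ 162/7 + 432.173ms (6/7)

note 11 onset = 138/7b = 9939.976ms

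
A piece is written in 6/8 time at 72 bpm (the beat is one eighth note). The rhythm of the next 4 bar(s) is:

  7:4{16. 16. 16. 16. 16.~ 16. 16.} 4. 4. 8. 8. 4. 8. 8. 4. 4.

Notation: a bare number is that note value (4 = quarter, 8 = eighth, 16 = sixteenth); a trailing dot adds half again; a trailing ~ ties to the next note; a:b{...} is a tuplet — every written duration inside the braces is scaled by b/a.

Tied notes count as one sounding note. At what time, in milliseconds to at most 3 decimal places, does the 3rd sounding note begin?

note 3 onset = 6/7b = 714.286ms

1. 0.0ms @ 0 + 357.143ms (3/7)
2. 357.143ms @ 3/7 + 357.143ms (3/7)
3. 714.286ms @ 6/7 + 357.143ms (3/7)
4. 1071.429ms @ 9/7 + 357.143ms (3/7)
5. 1428.571ms @ 12/7 + 714.286ms (6/7)
6. 2142.857ms @ 18/7 + 357.143ms (3/7)
7. 2500.0ms @ 3 + 2500.0ms (3)
8. 5000.0ms @ 6 + 2500.0ms (3)
9. 7500.0ms @ 9 + 1250.0ms (3/2)
10. 8750.0ms @ 21/2 + 1250.0ms (3/2)
11. 10000.0ms @ 12 + 2500.0ms (3)
12. 12500.0ms @ 15 + 1250.0ms (3/2)
13. 13750.0ms @ 33/2 + 1250.0ms (3/2)
14. 15000.0ms @ 18 + 2500.0ms (3)
15. 17500.0ms @ 21 + 2500.0ms (3)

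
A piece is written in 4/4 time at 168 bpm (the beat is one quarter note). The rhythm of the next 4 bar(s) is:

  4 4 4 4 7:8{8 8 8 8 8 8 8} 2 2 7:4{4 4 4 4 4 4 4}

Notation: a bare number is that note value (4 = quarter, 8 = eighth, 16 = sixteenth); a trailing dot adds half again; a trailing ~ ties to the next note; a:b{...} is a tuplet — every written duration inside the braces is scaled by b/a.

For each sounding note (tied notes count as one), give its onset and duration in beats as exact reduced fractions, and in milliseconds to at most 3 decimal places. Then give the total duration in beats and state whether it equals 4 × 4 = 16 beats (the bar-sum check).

1) 0.0ms=0b +357.143ms=1b
2) 357.143ms=1b +357.143ms=1b
3) 714.286ms=2b +357.143ms=1b
4) 1071.429ms=3b +357.143ms=1b
5) 1428.571ms=4b +204.082ms=4/7b
6) 1632.653ms=32/7b +204.082ms=4/7b
7) 1836.735ms=36/7b +204.082ms=4/7b
8) 2040.816ms=40/7b +204.082ms=4/7b
9) 2244.898ms=44/7b +204.082ms=4/7b
10) 2448.98ms=48/7b +204.082ms=4/7b
11) 2653.061ms=52/7b +204.082ms=4/7b
12) 2857.143ms=8b +714.286ms=2b
13) 3571.429ms=10b +714.286ms=2b
14) 4285.714ms=12b +204.082ms=4/7b
15) 4489.796ms=88/7b +204.082ms=4/7b
16) 4693.878ms=92/7b +204.082ms=4/7b
17) 4897.959ms=96/7b +204.082ms=4/7b
18) 5102.041ms=100/7b +204.082ms=4/7b
19) 5306.122ms=104/7b +204.082ms=4/7b
20) 5510.204ms=108/7b +204.082ms=4/7b
Σ=16b of 16 (168bpm 4/4) — PASS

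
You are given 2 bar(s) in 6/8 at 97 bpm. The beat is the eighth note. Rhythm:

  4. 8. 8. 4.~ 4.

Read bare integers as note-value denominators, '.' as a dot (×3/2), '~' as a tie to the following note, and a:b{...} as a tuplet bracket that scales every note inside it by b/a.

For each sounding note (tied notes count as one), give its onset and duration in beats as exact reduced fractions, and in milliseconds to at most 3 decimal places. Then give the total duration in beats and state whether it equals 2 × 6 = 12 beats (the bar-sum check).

1) 0.0ms=0b +1855.67ms=3b
2) 1855.67ms=3b +927.835ms=3/2b
3) 2783.505ms=9/2b +927.835ms=3/2b
4) 3711.34ms=6b +3711.34ms=6b
Σ=12b of 12 (97bpm 6/8) — PASS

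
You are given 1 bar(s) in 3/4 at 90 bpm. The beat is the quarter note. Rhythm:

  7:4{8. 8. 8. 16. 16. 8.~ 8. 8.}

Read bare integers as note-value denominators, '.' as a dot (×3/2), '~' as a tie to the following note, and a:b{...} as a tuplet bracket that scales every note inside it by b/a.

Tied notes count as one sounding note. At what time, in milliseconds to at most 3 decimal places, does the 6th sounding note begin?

1. 0.0ms @ 0 + 285.714ms (3/7)
2. 285.714ms @ 3/7 + 285.714ms (3/7)
3. 571.429ms @ 6/7 + 285.714ms (3/7)
4. 857.143ms @ 9/7 + 142.857ms (3/14)
5. 1000.0ms @ 3/2 + 142.857ms (3/14)
6. 1142.857ms @ 12/7 + 571.429ms (6/7)
7. 1714.286ms @ 18/7 + 285.714ms (3/7)

note 6 onset = 12/7b = 1142.857ms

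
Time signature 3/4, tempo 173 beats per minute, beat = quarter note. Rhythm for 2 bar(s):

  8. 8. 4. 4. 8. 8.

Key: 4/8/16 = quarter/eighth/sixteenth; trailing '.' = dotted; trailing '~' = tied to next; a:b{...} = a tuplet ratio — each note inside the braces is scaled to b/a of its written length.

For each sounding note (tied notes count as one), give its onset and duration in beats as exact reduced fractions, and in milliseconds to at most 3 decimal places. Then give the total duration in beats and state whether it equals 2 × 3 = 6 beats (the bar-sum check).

1) 0.0ms=0b +260.116ms=3/4b
2) 260.116ms=3/4b +260.116ms=3/4b
3) 520.231ms=3/2b +520.231ms=3/2b
4) 1040.462ms=3b +520.231ms=3/2b
5) 1560.694ms=9/2b +260.116ms=3/4b
6) 1820.809ms=21/4b +260.116ms=3/4b
Σ=6b of 6 (173bpm 3/4) — PASS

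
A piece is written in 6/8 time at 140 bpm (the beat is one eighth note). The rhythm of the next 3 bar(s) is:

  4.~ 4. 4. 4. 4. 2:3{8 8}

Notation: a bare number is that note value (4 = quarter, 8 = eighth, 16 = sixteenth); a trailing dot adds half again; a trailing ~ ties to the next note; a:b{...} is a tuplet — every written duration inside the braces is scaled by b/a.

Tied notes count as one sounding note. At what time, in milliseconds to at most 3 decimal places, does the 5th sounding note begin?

1. 0.0ms @ 0 + 2571.429ms (6)
2. 2571.429ms @ 6 + 1285.714ms (3)
3. 3857.143ms @ 9 + 1285.714ms (3)
4. 5142.857ms @ 12 + 1285.714ms (3)
5. 6428.571ms @ 15 + 642.857ms (3/2)
6. 7071.429ms @ 33/2 + 642.857ms (3/2)

note 5 onset = 15b = 6428.571ms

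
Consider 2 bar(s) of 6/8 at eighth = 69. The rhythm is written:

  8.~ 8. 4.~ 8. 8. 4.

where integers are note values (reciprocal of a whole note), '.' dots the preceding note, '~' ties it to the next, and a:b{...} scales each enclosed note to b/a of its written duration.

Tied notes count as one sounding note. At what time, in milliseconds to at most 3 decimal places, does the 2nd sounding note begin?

note 2 onset = 3b = 2608.696ms

1. 0.0ms @ 0 + 2608.696ms (3)
2. 2608.696ms @ 3 + 3913.043ms (9/2)
3. 6521.739ms @ 15/2 + 1304.348ms (3/2)
4. 7826.087ms @ 9 + 2608.696ms (3)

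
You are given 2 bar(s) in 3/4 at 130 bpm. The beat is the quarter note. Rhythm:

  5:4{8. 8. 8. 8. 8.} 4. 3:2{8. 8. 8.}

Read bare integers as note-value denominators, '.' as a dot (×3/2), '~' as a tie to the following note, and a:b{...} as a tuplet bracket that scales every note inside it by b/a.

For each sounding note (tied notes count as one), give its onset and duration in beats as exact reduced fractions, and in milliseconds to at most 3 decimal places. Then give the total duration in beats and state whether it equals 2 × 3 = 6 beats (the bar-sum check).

1) 0.0ms=0b +276.923ms=3/5b
2) 276.923ms=3/5b +276.923ms=3/5b
3) 553.846ms=6/5b +276.923ms=3/5b
4) 830.769ms=9/5b +276.923ms=3/5b
5) 1107.692ms=12/5b +276.923ms=3/5b
6) 1384.615ms=3b +692.308ms=3/2b
7) 2076.923ms=9/2b +230.769ms=1/2b
8) 2307.692ms=5b +230.769ms=1/2b
9) 2538.462ms=11/2b +230.769ms=1/2b
Σ=6b of 6 (130bpm 3/4) — PASS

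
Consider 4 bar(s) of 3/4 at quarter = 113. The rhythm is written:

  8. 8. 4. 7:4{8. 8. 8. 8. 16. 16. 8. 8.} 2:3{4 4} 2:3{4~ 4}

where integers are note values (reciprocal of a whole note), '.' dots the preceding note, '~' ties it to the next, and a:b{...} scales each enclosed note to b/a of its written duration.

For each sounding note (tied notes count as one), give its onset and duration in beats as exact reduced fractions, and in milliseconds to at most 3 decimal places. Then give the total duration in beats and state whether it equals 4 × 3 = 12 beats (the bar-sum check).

1) 0.0ms=0b +398.23ms=3/4b
2) 398.23ms=3/4b +398.23ms=3/4b
3) 796.46ms=3/2b +796.46ms=3/2b
4) 1592.92ms=3b +227.56ms=3/7b
5) 1820.48ms=24/7b +227.56ms=3/7b
6) 2048.04ms=27/7b +227.56ms=3/7b
7) 2275.601ms=30/7b +227.56ms=3/7b
8) 2503.161ms=33/7b +113.78ms=3/14b
9) 2616.941ms=69/14b +113.78ms=3/14b
10) 2730.721ms=36/7b +227.56ms=3/7b
11) 2958.281ms=39/7b +227.56ms=3/7b
12) 3185.841ms=6b +796.46ms=3/2b
13) 3982.301ms=15/2b +796.46ms=3/2b
14) 4778.761ms=9b +1592.92ms=3b
Σ=12b of 12 (113bpm 3/4) — PASS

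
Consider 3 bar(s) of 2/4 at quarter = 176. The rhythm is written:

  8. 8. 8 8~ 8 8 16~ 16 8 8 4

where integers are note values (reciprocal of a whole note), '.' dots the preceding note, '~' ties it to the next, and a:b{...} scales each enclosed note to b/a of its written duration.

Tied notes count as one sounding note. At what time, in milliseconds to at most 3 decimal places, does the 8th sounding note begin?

1. 0.0ms @ 0 + 255.682ms (3/4)
2. 255.682ms @ 3/4 + 255.682ms (3/4)
3. 511.364ms @ 3/2 + 170.455ms (1/2)
4. 681.818ms @ 2 + 340.909ms (1)
5. 1022.727ms @ 3 + 170.455ms (1/2)
6. 1193.182ms @ 7/2 + 170.455ms (1/2)
7. 1363.636ms @ 4 + 170.455ms (1/2)
8. 1534.091ms @ 9/2 + 170.455ms (1/2)
9. 1704.545ms @ 5 + 340.909ms (1)

note 8 onset = 9/2b = 1534.091ms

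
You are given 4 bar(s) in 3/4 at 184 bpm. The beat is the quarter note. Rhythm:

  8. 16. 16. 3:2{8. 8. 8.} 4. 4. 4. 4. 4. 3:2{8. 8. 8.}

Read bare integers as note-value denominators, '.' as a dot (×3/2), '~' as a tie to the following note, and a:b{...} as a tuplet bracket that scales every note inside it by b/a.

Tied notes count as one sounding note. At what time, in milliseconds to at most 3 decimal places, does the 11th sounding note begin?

note 11 onset = 9b = 2934.783ms

1. 0.0ms @ 0 + 244.565ms (3/4)
2. 244.565ms @ 3/4 + 122.283ms (3/8)
3. 366.848ms @ 9/8 + 122.283ms (3/8)
4. 489.13ms @ 3/2 + 163.043ms (1/2)
5. 652.174ms @ 2 + 163.043ms (1/2)
6. 815.217ms @ 5/2 + 163.043ms (1/2)
7. 978.261ms @ 3 + 489.13ms (3/2)
8. 1467.391ms @ 9/2 + 489.13ms (3/2)
9. 1956.522ms @ 6 + 489.13ms (3/2)
10. 2445.652ms @ 15/2 + 489.13ms (3/2)
11. 2934.783ms @ 9 + 489.13ms (3/2)
12. 3423.913ms @ 21/2 + 163.043ms (1/2)
13. 3586.957ms @ 11 + 163.043ms (1/2)
14. 3750.0ms @ 23/2 + 163.043ms (1/2)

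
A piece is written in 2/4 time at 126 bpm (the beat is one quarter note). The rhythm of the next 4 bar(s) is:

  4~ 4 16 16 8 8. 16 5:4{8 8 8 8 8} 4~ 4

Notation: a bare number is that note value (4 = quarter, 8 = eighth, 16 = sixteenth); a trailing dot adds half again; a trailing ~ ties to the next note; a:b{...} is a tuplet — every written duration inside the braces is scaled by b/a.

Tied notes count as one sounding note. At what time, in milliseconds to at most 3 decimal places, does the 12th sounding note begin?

note 12 onset = 6b = 2857.143ms

1. 0.0ms @ 0 + 952.381ms (2)
2. 952.381ms @ 2 + 119.048ms (1/4)
3. 1071.429ms @ 9/4 + 119.048ms (1/4)
4. 1190.476ms @ 5/2 + 238.095ms (1/2)
5. 1428.571ms @ 3 + 357.143ms (3/4)
6. 1785.714ms @ 15/4 + 119.048ms (1/4)
7. 1904.762ms @ 4 + 190.476ms (2/5)
8. 2095.238ms @ 22/5 + 190.476ms (2/5)
9. 2285.714ms @ 24/5 + 190.476ms (2/5)
10. 2476.19ms @ 26/5 + 190.476ms (2/5)
11. 2666.667ms @ 28/5 + 190.476ms (2/5)
12. 2857.143ms @ 6 + 952.381ms (2)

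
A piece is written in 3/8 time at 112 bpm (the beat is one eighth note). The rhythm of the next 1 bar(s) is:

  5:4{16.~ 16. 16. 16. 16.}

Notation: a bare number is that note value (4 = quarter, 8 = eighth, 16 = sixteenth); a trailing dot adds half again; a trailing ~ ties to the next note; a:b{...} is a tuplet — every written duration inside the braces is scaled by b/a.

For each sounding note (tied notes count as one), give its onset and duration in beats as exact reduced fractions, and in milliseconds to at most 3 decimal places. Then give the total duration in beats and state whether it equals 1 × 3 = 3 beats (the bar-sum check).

1) 0.0ms=0b +642.857ms=6/5b
2) 642.857ms=6/5b +321.429ms=3/5b
3) 964.286ms=9/5b +321.429ms=3/5b
4) 1285.714ms=12/5b +321.429ms=3/5b
Σ=3b of 3 (112bpm 3/8) — PASS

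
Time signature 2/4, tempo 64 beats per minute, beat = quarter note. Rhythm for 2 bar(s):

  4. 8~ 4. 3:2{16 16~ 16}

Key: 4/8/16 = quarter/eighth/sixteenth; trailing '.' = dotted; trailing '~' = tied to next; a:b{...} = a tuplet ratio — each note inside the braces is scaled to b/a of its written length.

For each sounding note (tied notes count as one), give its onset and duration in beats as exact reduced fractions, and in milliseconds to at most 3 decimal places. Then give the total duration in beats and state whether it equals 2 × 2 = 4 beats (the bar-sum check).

1) 0.0ms=0b +1406.25ms=3/2b
2) 1406.25ms=3/2b +1875.0ms=2b
3) 3281.25ms=7/2b +156.25ms=1/6b
4) 3437.5ms=11/3b +312.5ms=1/3b
Σ=4b of 4 (64bpm 2/4) — PASS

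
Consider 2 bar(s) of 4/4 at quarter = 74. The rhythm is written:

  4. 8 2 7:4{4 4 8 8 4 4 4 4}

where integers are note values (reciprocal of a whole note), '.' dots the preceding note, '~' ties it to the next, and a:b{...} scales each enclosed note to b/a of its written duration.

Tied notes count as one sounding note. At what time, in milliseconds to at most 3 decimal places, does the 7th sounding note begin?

1. 0.0ms @ 0 + 1216.216ms (3/2)
2. 1216.216ms @ 3/2 + 405.405ms (1/2)
3. 1621.622ms @ 2 + 1621.622ms (2)
4. 3243.243ms @ 4 + 463.32ms (4/7)
5. 3706.564ms @ 32/7 + 463.32ms (4/7)
6. 4169.884ms @ 36/7 + 231.66ms (2/7)
7. 4401.544ms @ 38/7 + 231.66ms (2/7)
8. 4633.205ms @ 40/7 + 463.32ms (4/7)
9. 5096.525ms @ 44/7 + 463.32ms (4/7)
10. 5559.846ms @ 48/7 + 463.32ms (4/7)
11. 6023.166ms @ 52/7 + 463.32ms (4/7)

note 7 onset = 38/7b = 4401.544ms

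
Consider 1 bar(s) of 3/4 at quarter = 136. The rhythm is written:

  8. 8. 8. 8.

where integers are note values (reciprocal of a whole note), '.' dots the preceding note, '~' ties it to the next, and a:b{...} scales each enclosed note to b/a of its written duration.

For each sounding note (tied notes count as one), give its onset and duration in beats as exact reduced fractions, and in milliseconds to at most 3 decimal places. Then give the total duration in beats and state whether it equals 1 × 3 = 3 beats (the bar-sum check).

1) 0.0ms=0b +330.882ms=3/4b
2) 330.882ms=3/4b +330.882ms=3/4b
3) 661.765ms=3/2b +330.882ms=3/4b
4) 992.647ms=9/4b +330.882ms=3/4b
Σ=3b of 3 (136bpm 3/4) — PASS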